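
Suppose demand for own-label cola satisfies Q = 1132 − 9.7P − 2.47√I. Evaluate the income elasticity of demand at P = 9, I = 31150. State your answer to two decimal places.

-0.36

At P = 9, I = 31150: Q = 608.761.
Holding P constant, ∂Q/∂I = -2.47/(2√I) = -0.00699742.
η_I = (∂Q/∂I)·(I/Q) = -0.00699742 × (31150/608.761) = -0.36.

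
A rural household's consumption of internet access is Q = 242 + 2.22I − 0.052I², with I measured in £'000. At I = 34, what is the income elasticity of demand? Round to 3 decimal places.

-0.174

At I = 34: Q = 257.3680.
dQ/dI = 2.22 − 0.104I = -1.31600.
η = (dQ/dI)·(I/Q) = -1.31600 × (34/257.3680) = -0.174.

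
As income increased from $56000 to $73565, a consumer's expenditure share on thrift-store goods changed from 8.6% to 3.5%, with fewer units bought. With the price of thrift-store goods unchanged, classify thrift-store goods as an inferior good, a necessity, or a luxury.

inferior good

Quantity demanded falls as income rises, so η < 0.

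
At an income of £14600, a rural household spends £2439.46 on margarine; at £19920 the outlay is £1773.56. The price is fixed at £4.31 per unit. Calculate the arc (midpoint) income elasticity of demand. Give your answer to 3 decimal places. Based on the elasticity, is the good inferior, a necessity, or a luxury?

With a constant price, Q₁ = 2439.46/4.31 = 566.000 and Q₂ = 1773.56/4.31 = 411.499 (equivalently, work directly with expenditure since P cancels).
Midpoint %ΔQ = (1773.56 − 2439.46)/2106.51 = -0.31612; midpoint %ΔI = (19920 − 14600)/17260 = 0.30823.
η = -0.31612 / 0.30823 = -1.026.
η < 0 ⇒ inferior good.

-1.026 (inferior good)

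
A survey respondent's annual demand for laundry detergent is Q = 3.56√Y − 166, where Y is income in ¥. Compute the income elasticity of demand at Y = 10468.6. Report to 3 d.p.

0.919

At Y = 10468.6: Q = 198.246.
dQ/dY = 3.56/(2√Y) = 0.0173971 at this income.
η = (dQ/dY)·(Y/Q) = 0.0173971 × (10468.6/198.246) = 0.919.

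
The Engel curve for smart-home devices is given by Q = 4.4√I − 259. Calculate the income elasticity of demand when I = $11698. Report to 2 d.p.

1.10

At I = 11698: Q = 216.892.
dQ/dI = 4.4/(2√I) = 0.0203407 at this income.
η = (dQ/dI)·(I/Q) = 0.0203407 × (11698/216.892) = 1.10.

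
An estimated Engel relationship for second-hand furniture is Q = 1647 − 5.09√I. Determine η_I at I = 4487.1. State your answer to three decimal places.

-0.131

At I = 4487.1: Q = 1306.042.
dQ/dI = -5.09/(2√I) = -0.0379931 at this income.
η = (dQ/dI)·(I/Q) = -0.0379931 × (4487.1/1306.042) = -0.131.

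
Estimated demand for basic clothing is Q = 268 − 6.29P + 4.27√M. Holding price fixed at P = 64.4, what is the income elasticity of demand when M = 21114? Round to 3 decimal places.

0.642

At P = 64.4, M = 21114: Q = 483.383.
Holding P constant, ∂Q/∂M = 4.27/(2√M) = 0.0146931.
η_M = (∂Q/∂M)·(M/Q) = 0.0146931 × (21114/483.383) = 0.642.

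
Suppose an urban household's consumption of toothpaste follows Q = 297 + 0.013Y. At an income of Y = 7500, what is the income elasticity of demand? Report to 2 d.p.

At Y = 7500: Q = 394.500.
dQ/dY = 0.013.
η = (dQ/dY)·(Y/Q) = 0.013 × (7500/394.500) = 0.25.

0.25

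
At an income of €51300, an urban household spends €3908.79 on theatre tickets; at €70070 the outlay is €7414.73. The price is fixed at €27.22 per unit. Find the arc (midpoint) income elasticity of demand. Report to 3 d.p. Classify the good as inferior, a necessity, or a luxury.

With a constant price, Q₁ = 3908.79/27.22 = 143.600 and Q₂ = 7414.73/27.22 = 272.400 (equivalently, work directly with expenditure since P cancels).
Midpoint %ΔQ = (7414.73 − 3908.79)/5661.76 = 0.61923; midpoint %ΔI = (70070 − 51300)/60685 = 0.30930.
η = 0.61923 / 0.30930 = 2.002.
η > 1 ⇒ luxury.

2.002 (luxury)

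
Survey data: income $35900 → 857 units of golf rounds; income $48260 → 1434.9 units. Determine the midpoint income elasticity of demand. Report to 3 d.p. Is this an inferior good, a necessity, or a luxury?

ΔQ = 1434.9 − 857 = 577.9; midpoint Q̄ = (857 + 1434.9)/2 = 1145.95.
ΔI = 48260 − 35900 = 12360; midpoint Ī = (35900 + 48260)/2 = 42080.
η = (ΔQ/Q̄) ÷ (ΔI/Ī) = (577.9/1145.95) ÷ (12360/42080) = 1.717.
η > 1 ⇒ luxury.

1.717 (luxury)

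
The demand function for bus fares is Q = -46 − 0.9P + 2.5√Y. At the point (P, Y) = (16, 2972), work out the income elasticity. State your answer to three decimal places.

0.898

At P = 16, Y = 2972: Q = 75.890.
Holding P constant, ∂Q/∂Y = 2.5/(2√Y) = 0.022929.
η_Y = (∂Q/∂Y)·(Y/Q) = 0.022929 × (2972/75.890) = 0.898.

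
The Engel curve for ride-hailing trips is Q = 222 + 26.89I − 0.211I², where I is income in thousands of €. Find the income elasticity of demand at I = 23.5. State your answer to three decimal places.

0.541

At I = 23.5: Q = 737.3902.
dQ/dI = 26.89 − 0.422I = 16.97300.
η = (dQ/dI)·(I/Q) = 16.97300 × (23.5/737.3902) = 0.541.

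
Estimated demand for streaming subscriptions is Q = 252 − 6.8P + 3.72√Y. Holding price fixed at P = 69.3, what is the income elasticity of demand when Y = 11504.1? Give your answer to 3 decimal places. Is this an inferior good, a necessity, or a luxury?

1.110 (luxury)

At P = 69.3, Y = 11504.1: Q = 179.757.
Holding P constant, ∂Q/∂Y = 3.72/(2√Y) = 0.0173415.
η_Y = (∂Q/∂Y)·(Y/Q) = 0.0173415 × (11504.1/179.757) = 1.110.
Since η > 1, this is a luxury.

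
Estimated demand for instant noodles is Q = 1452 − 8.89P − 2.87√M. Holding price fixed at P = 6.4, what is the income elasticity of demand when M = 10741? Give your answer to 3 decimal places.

-0.135

At P = 6.4, M = 10741: Q = 1097.661.
Holding P constant, ∂Q/∂M = -2.87/(2√M) = -0.0138462.
η_M = (∂Q/∂M)·(M/Q) = -0.0138462 × (10741/1097.661) = -0.135.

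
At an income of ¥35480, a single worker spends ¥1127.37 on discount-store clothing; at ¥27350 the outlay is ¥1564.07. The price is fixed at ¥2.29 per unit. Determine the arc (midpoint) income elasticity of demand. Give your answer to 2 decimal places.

-1.25

With a constant price, Q₁ = 1127.37/2.29 = 492.301 and Q₂ = 1564.07/2.29 = 683.000 (equivalently, work directly with expenditure since P cancels).
Midpoint %ΔQ = (1564.07 − 1127.37)/1345.72 = 0.32451; midpoint %ΔI = (27350 − 35480)/31415 = -0.25879.
η = 0.32451 / -0.25879 = -1.25.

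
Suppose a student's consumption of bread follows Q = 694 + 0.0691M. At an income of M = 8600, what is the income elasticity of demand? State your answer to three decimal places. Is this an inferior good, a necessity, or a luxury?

0.461 (necessity)

At M = 8600: Q = 1288.260.
dQ/dM = 0.0691.
η = (dQ/dM)·(M/Q) = 0.0691 × (8600/1288.260) = 0.461.
Since 0 < η < 1, the good is a necessity.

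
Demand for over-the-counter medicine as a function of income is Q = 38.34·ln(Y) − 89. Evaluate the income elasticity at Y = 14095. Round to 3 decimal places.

0.138

At Y = 14095: Q = 277.284.
dQ/dY = 38.34/Y = 0.00272011 at this income.
η = (dQ/dY)·(Y/Q) = 0.00272011 × (14095/277.284) = 0.138.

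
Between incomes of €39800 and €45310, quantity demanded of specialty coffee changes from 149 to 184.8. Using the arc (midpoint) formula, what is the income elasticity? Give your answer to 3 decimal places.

1.657

ΔQ = 184.8 − 149 = 35.8; midpoint Q̄ = (149 + 184.8)/2 = 166.9.
ΔI = 45310 − 39800 = 5510; midpoint Ī = (39800 + 45310)/2 = 42555.
η = (ΔQ/Q̄) ÷ (ΔI/Ī) = (35.8/166.9) ÷ (5510/42555) = 1.657.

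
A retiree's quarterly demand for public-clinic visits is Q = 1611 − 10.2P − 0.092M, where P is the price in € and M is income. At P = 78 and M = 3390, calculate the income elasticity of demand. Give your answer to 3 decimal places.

-0.619

At P = 78, M = 3390: Q = 503.520.
Holding P constant, ∂Q/∂M = −0.092.
η_M = (∂Q/∂M)·(M/Q) = -0.092 × (3390/503.520) = -0.619.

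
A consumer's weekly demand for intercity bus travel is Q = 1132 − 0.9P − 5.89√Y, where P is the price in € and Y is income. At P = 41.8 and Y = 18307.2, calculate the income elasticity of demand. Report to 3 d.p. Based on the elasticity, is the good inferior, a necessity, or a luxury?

-1.340 (inferior good)

At P = 41.8, Y = 18307.2: Q = 297.439.
Holding P constant, ∂Q/∂Y = -5.89/(2√Y) = -0.0217658.
η_Y = (∂Q/∂Y)·(Y/Q) = -0.0217658 × (18307.2/297.439) = -1.340.
Since η < 0, this is an inferior good.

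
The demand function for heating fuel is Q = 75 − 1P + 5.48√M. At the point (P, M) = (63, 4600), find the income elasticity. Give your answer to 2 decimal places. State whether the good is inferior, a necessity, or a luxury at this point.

At P = 63, M = 4600: Q = 383.672.
Holding P constant, ∂Q/∂M = 5.48/(2√M) = 0.0403991.
η_M = (∂Q/∂M)·(M/Q) = 0.0403991 × (4600/383.672) = 0.48.
Since 0 < η < 1, this is a necessity.

0.48 (necessity)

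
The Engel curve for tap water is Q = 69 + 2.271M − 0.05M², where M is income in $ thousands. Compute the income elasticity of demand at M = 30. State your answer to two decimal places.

-0.24

At M = 30: Q = 92.1300.
dQ/dM = 2.271 − 0.1M = -0.72900.
η = (dQ/dM)·(M/Q) = -0.72900 × (30/92.1300) = -0.24.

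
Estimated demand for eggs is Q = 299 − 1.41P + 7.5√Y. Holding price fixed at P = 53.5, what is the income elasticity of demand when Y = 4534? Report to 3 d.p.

0.347

At P = 53.5, Y = 4534: Q = 728.577.
Holding P constant, ∂Q/∂Y = 7.5/(2√Y) = 0.0556917.
η_Y = (∂Q/∂Y)·(Y/Q) = 0.0556917 × (4534/728.577) = 0.347.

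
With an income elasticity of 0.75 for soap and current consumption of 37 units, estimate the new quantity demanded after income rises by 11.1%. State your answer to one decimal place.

%ΔQ ≈ η × %ΔI = 0.75 × 11.1% = 8.325%.
New Q ≈ 37 × (1 + 0.08325) = 40.1.

40.1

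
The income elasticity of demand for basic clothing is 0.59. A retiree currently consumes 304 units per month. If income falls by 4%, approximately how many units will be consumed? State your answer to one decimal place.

296.8

%ΔQ ≈ η × %ΔI = 0.59 × (-4%) = -2.36%.
New Q ≈ 304 × (1 − 0.0236) = 296.8.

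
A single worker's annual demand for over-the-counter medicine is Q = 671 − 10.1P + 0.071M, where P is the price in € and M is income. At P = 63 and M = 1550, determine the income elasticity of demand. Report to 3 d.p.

At P = 63, M = 1550: Q = 144.750.
Holding P constant, ∂Q/∂M = 0.071.
η_M = (∂Q/∂M)·(M/Q) = 0.071 × (1550/144.750) = 0.760.

0.760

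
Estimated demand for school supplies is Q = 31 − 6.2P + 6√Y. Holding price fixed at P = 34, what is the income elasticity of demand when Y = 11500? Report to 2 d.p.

At P = 34, Y = 11500: Q = 463.628.
Holding P constant, ∂Q/∂Y = 6/(2√Y) = 0.0279751.
η_Y = (∂Q/∂Y)·(Y/Q) = 0.0279751 × (11500/463.628) = 0.69.

0.69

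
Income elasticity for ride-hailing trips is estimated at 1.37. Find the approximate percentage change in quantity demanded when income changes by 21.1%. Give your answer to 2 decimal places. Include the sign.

%ΔQ ≈ η × %ΔI = 1.37 × 21.1% = 28.91%.

28.91%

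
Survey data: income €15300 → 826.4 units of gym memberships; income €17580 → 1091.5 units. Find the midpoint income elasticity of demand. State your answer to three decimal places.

1.993

ΔQ = 1091.5 − 826.4 = 265.1; midpoint Q̄ = (826.4 + 1091.5)/2 = 958.95.
ΔI = 17580 − 15300 = 2280; midpoint Ī = (15300 + 17580)/2 = 16440.
η = (ΔQ/Q̄) ÷ (ΔI/Ī) = (265.1/958.95) ÷ (2280/16440) = 1.993.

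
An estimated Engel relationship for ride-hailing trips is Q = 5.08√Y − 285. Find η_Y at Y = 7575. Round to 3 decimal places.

1.407

At Y = 7575: Q = 157.135.
dQ/dY = 5.08/(2√Y) = 0.0291838 at this income.
η = (dQ/dY)·(Y/Q) = 0.0291838 × (7575/157.135) = 1.407.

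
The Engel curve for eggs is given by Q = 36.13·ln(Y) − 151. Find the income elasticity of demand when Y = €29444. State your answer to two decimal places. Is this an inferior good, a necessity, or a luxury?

0.16 (necessity)

At Y = 29444: Q = 220.787.
dQ/dY = 36.13/Y = 0.00122708 at this income.
η = (dQ/dY)·(Y/Q) = 0.00122708 × (29444/220.787) = 0.16.
Since 0 < η < 1, the good is a necessity.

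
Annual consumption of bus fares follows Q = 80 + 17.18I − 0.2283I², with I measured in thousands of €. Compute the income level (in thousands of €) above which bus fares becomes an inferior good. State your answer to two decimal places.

37.63

dQ/dI = 17.18 − 0.4566I.
The good is inferior where dQ/dI < 0. Setting dQ/dI = 0 gives I = 17.18 / 0.4566 = 37.63.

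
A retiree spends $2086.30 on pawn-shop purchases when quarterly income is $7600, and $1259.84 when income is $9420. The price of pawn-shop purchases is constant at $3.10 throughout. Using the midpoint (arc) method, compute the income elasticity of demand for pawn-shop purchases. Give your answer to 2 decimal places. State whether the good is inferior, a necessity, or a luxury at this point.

-2.31 (inferior good)

With a constant price, Q₁ = 2086.30/3.10 = 673.000 and Q₂ = 1259.84/3.10 = 406.400 (equivalently, work directly with expenditure since P cancels).
Midpoint %ΔQ = (1259.84 − 2086.30)/1673.07 = -0.49398; midpoint %ΔI = (9420 − 7600)/8510 = 0.21387.
η = -0.49398 / 0.21387 = -2.31.
η < 0 ⇒ inferior good.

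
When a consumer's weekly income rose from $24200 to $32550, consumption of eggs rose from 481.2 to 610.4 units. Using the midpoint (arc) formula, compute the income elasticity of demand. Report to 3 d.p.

ΔQ = 610.4 − 481.2 = 129.2; midpoint Q̄ = (481.2 + 610.4)/2 = 545.8.
ΔI = 32550 − 24200 = 8350; midpoint Ī = (24200 + 32550)/2 = 28375.
η = (ΔQ/Q̄) ÷ (ΔI/Ī) = (129.2/545.8) ÷ (8350/28375) = 0.804.

0.804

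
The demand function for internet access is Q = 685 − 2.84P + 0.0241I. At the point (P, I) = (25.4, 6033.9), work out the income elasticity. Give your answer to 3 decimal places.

0.192

At P = 25.4, I = 6033.9: Q = 758.281.
Holding P constant, ∂Q/∂I = 0.0241.
η_I = (∂Q/∂I)·(I/Q) = 0.0241 × (6033.9/758.281) = 0.192.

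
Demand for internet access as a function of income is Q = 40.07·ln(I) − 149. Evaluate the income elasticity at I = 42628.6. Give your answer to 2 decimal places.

0.14

At I = 42628.6: Q = 278.157.
dQ/dI = 40.07/I = 0.000939979 at this income.
η = (dQ/dI)·(I/Q) = 0.000939979 × (42628.6/278.157) = 0.14.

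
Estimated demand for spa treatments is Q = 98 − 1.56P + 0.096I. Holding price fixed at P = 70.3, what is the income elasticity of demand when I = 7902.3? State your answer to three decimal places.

At P = 70.3, I = 7902.3: Q = 746.953.
Holding P constant, ∂Q/∂I = 0.096.
η_I = (∂Q/∂I)·(I/Q) = 0.096 × (7902.3/746.953) = 1.016.

1.016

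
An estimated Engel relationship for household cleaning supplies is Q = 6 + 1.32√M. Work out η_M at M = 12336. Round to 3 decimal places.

0.480

At M = 12336: Q = 152.609.
dQ/dM = 1.32/(2√M) = 0.00594233 at this income.
η = (dQ/dM)·(M/Q) = 0.00594233 × (12336/152.609) = 0.480.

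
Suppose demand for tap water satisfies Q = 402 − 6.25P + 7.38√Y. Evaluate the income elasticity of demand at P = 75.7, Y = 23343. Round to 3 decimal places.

0.534

At P = 75.7, Y = 23343: Q = 1056.422.
Holding P constant, ∂Q/∂Y = 7.38/(2√Y) = 0.0241517.
η_Y = (∂Q/∂Y)·(Y/Q) = 0.0241517 × (23343/1056.422) = 0.534.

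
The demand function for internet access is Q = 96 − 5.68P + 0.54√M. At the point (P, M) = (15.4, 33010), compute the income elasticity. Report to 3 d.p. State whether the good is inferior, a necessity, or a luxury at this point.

At P = 15.4, M = 33010: Q = 106.639.
Holding P constant, ∂Q/∂M = 0.54/(2√M) = 0.00148608.
η_M = (∂Q/∂M)·(M/Q) = 0.00148608 × (33010/106.639) = 0.460.
Since 0 < η < 1, this is a necessity.

0.460 (necessity)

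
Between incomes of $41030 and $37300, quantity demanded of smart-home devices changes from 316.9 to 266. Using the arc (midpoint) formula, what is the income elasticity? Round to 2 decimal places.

1.83

ΔQ = 266 − 316.9 = -50.9; midpoint Q̄ = (316.9 + 266)/2 = 291.45.
ΔI = 37300 − 41030 = -3730; midpoint Ī = (41030 + 37300)/2 = 39165.
η = (ΔQ/Q̄) ÷ (ΔI/Ī) = (-50.9/291.45) ÷ (-3730/39165) = 1.83.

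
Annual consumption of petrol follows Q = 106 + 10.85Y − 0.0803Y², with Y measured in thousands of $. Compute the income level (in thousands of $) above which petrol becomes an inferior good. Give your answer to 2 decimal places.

67.56

dQ/dY = 10.85 − 0.1606Y.
The good is inferior where dQ/dY < 0. Setting dQ/dY = 0 gives Y = 10.85 / 0.1606 = 67.56.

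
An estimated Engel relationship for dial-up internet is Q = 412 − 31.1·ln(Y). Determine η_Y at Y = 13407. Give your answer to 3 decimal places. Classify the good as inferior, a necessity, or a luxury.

At Y = 13407: Q = 116.440.
dQ/dY = -31.1/Y = -0.00231968 at this income.
η = (dQ/dY)·(Y/Q) = -0.00231968 × (13407/116.440) = -0.267.
Since η < 0, the good is an inferior good.

-0.267 (inferior good)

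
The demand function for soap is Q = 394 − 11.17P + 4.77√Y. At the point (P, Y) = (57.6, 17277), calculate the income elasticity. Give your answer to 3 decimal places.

At P = 57.6, Y = 17277: Q = 377.586.
Holding P constant, ∂Q/∂Y = 4.77/(2√Y) = 0.0181449.
η_Y = (∂Q/∂Y)·(Y/Q) = 0.0181449 × (17277/377.586) = 0.830.

0.830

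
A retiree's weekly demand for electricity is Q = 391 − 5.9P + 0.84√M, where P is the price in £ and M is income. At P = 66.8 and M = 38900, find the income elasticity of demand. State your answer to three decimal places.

0.510

At P = 66.8, M = 38900: Q = 162.554.
Holding P constant, ∂Q/∂M = 0.84/(2√M) = 0.00212948.
η_M = (∂Q/∂M)·(M/Q) = 0.00212948 × (38900/162.554) = 0.510.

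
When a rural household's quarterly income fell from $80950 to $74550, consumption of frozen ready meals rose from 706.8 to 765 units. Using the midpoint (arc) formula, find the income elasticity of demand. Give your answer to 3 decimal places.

ΔQ = 765 − 706.8 = 58.2; midpoint Q̄ = (706.8 + 765)/2 = 735.9.
ΔI = 74550 − 80950 = -6400; midpoint Ī = (80950 + 74550)/2 = 77750.
η = (ΔQ/Q̄) ÷ (ΔI/Ī) = (58.2/735.9) ÷ (-6400/77750) = -0.961.

-0.961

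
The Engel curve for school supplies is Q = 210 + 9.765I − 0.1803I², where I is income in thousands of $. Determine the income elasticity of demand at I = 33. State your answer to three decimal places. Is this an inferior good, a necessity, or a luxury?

-0.210 (inferior good)

At I = 33: Q = 335.8983.
dQ/dI = 9.765 − 0.3606I = -2.13480.
η = (dQ/dI)·(I/Q) = -2.13480 × (33/335.8983) = -0.210.
η < 0 ⇒ inferior good.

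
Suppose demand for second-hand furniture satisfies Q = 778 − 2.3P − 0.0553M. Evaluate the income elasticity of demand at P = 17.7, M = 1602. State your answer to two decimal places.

At P = 17.7, M = 1602: Q = 648.699.
Holding P constant, ∂Q/∂M = −0.0553.
η_M = (∂Q/∂M)·(M/Q) = -0.0553 × (1602/648.699) = -0.14.

-0.14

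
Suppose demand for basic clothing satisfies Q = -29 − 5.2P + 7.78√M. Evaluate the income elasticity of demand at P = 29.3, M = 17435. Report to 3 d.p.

At P = 29.3, M = 17435: Q = 845.924.
Holding P constant, ∂Q/∂M = 7.78/(2√M) = 0.0294604.
η_M = (∂Q/∂M)·(M/Q) = 0.0294604 × (17435/845.924) = 0.607.

0.607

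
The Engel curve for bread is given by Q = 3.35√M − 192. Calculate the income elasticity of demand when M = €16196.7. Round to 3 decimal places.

At M = 16196.7: Q = 234.342.
dQ/dM = 3.35/(2√M) = 0.0131614 at this income.
η = (dQ/dM)·(M/Q) = 0.0131614 × (16196.7/234.342) = 0.910.

0.910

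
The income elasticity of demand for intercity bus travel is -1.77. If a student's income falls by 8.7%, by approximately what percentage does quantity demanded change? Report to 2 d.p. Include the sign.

15.40%

%ΔQ ≈ η × %ΔI = -1.77 × (-8.7%) = 15.40%.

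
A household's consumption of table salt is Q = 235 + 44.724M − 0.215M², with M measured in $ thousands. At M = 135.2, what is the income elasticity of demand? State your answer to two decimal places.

At M = 135.2: Q = 2351.6912.
dQ/dM = 44.724 − 0.43M = -13.41200.
η = (dQ/dM)·(M/Q) = -13.41200 × (135.2/2351.6912) = -0.77.

-0.77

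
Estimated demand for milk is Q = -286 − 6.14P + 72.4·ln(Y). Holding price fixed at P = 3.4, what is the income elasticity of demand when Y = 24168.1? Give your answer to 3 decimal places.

0.171

At P = 3.4, Y = 24168.1: Q = 423.842.
Holding P constant, ∂Q/∂Y = 72.4/Y = 0.00299568.
η_Y = (∂Q/∂Y)·(Y/Q) = 0.00299568 × (24168.1/423.842) = 0.171.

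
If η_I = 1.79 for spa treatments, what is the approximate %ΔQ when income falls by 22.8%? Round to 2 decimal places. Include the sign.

%ΔQ ≈ η × %ΔI = 1.79 × (-22.8%) = -40.81%.

-40.81%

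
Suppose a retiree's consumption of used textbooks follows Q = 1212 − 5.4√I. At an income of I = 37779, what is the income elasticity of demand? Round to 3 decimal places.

-3.231

At I = 37779: Q = 162.412.
dQ/dI = -5.4/(2√I) = -0.0138912 at this income.
η = (dQ/dI)·(I/Q) = -0.0138912 × (37779/162.412) = -3.231.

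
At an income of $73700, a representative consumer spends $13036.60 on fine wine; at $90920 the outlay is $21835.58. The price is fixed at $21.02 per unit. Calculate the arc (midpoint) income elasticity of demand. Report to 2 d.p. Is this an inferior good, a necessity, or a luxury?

With a constant price, Q₁ = 13036.60/21.02 = 620.200 and Q₂ = 21835.58/21.02 = 1038.800 (equivalently, work directly with expenditure since P cancels).
Midpoint %ΔQ = (21835.58 − 13036.60)/17436.09 = 0.50464; midpoint %ΔI = (90920 − 73700)/82310 = 0.20921.
η = 0.50464 / 0.20921 = 2.41.
η > 1 ⇒ luxury.

2.41 (luxury)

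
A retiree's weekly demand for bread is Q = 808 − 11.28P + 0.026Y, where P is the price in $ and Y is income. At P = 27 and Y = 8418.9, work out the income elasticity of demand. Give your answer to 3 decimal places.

At P = 27, Y = 8418.9: Q = 722.331.
Holding P constant, ∂Q/∂Y = 0.026.
η_Y = (∂Q/∂Y)·(Y/Q) = 0.026 × (8418.9/722.331) = 0.303.

0.303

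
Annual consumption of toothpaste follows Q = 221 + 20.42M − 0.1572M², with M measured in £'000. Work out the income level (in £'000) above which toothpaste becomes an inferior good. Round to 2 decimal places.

64.95

dQ/dM = 20.42 − 0.3144M.
The good is inferior where dQ/dM < 0. Setting dQ/dM = 0 gives M = 20.42 / 0.3144 = 64.95.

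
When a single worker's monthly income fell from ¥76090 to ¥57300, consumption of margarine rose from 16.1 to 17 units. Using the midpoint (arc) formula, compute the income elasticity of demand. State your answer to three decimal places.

ΔQ = 17 − 16.1 = 0.9; midpoint Q̄ = (16.1 + 17)/2 = 16.55.
ΔI = 57300 − 76090 = -18790; midpoint Ī = (76090 + 57300)/2 = 66695.
η = (ΔQ/Q̄) ÷ (ΔI/Ī) = (0.9/16.55) ÷ (-18790/66695) = -0.193.

-0.193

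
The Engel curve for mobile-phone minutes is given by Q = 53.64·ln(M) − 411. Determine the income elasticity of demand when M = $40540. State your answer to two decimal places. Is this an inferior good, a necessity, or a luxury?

At M = 40540: Q = 158.123.
dQ/dM = 53.64/M = 0.00132314 at this income.
η = (dQ/dM)·(M/Q) = 0.00132314 × (40540/158.123) = 0.34.
Since 0 < η < 1, the good is a necessity.

0.34 (necessity)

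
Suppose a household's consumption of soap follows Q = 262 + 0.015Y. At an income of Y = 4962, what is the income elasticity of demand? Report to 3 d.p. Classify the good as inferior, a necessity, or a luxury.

0.221 (necessity)

At Y = 4962: Q = 336.430.
dQ/dY = 0.015.
η = (dQ/dY)·(Y/Q) = 0.015 × (4962/336.430) = 0.221.
Since 0 < η < 1, the good is a necessity.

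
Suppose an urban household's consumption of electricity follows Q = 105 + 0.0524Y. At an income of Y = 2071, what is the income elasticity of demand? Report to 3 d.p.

0.508

At Y = 2071: Q = 213.520.
dQ/dY = 0.0524.
η = (dQ/dY)·(Y/Q) = 0.0524 × (2071/213.520) = 0.508.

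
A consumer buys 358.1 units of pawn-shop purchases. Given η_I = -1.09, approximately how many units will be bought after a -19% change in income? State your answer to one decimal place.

%ΔQ ≈ η × %ΔI = -1.09 × (-19%) = 20.71%.
New Q ≈ 358.1 × (1 + 0.2071) = 432.3.

432.3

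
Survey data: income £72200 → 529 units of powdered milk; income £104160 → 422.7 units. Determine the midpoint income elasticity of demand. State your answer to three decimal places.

ΔQ = 422.7 − 529 = -106.3; midpoint Q̄ = (529 + 422.7)/2 = 475.85.
ΔI = 104160 − 72200 = 31960; midpoint Ī = (72200 + 104160)/2 = 88180.
η = (ΔQ/Q̄) ÷ (ΔI/Ī) = (-106.3/475.85) ÷ (31960/88180) = -0.616.

-0.616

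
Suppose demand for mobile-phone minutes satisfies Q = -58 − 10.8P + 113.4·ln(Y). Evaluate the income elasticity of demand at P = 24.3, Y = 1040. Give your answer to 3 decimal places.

0.243

At P = 24.3, Y = 1040: Q = 467.347.
Holding P constant, ∂Q/∂Y = 113.4/Y = 0.109038.
η_Y = (∂Q/∂Y)·(Y/Q) = 0.109038 × (1040/467.347) = 0.243.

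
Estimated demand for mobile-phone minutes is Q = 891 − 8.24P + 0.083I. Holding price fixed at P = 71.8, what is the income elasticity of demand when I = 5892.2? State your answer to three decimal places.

At P = 71.8, I = 5892.2: Q = 788.421.
Holding P constant, ∂Q/∂I = 0.083.
η_I = (∂Q/∂I)·(I/Q) = 0.083 × (5892.2/788.421) = 0.620.

0.620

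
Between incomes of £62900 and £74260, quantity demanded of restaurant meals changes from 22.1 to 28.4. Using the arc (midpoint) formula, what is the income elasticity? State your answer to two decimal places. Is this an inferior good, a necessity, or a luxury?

ΔQ = 28.4 − 22.1 = 6.3; midpoint Q̄ = (22.1 + 28.4)/2 = 25.25.
ΔI = 74260 − 62900 = 11360; midpoint Ī = (62900 + 74260)/2 = 68580.
η = (ΔQ/Q̄) ÷ (ΔI/Ī) = (6.3/25.25) ÷ (11360/68580) = 1.51.
η > 1 ⇒ luxury.

1.51 (luxury)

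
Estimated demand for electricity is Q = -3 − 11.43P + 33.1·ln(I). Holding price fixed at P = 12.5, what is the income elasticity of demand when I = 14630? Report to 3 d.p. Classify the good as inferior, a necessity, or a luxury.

At P = 12.5, I = 14630: Q = 171.581.
Holding P constant, ∂Q/∂I = 33.1/I = 0.00226247.
η_I = (∂Q/∂I)·(I/Q) = 0.00226247 × (14630/171.581) = 0.193.
Since 0 < η < 1, this is a necessity.

0.193 (necessity)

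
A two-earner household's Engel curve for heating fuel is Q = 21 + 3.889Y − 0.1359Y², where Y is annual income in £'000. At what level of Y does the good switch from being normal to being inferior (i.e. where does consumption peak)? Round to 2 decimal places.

14.31

dQ/dY = 3.889 − 0.2718Y.
The good is inferior where dQ/dY < 0. Setting dQ/dY = 0 gives Y = 3.889 / 0.2718 = 14.31.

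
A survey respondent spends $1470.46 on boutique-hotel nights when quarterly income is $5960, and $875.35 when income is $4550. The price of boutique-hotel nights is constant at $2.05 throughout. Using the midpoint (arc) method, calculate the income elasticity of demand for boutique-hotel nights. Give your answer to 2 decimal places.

1.89

With a constant price, Q₁ = 1470.46/2.05 = 717.298 and Q₂ = 875.35/2.05 = 427.000 (equivalently, work directly with expenditure since P cancels).
Midpoint %ΔQ = (875.35 − 1470.46)/1172.91 = -0.50738; midpoint %ΔI = (4550 − 5960)/5255 = -0.26832.
η = -0.50738 / -0.26832 = 1.89.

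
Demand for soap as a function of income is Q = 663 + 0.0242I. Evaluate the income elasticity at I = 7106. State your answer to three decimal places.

At I = 7106: Q = 834.965.
dQ/dI = 0.0242.
η = (dQ/dI)·(I/Q) = 0.0242 × (7106/834.965) = 0.206.

0.206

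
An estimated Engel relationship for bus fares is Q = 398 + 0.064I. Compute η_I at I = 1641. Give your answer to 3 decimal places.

At I = 1641: Q = 503.024.
dQ/dI = 0.064.
η = (dQ/dI)·(I/Q) = 0.064 × (1641/503.024) = 0.209.

0.209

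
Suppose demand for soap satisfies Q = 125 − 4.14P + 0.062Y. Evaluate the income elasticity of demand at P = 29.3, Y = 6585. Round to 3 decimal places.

At P = 29.3, Y = 6585: Q = 411.968.
Holding P constant, ∂Q/∂Y = 0.062.
η_Y = (∂Q/∂Y)·(Y/Q) = 0.062 × (6585/411.968) = 0.991.

0.991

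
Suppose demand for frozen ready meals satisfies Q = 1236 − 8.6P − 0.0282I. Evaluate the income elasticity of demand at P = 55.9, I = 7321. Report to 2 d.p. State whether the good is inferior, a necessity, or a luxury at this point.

At P = 55.9, I = 7321: Q = 548.808.
Holding P constant, ∂Q/∂I = −0.0282.
η_I = (∂Q/∂I)·(I/Q) = -0.0282 × (7321/548.808) = -0.38.
Since η < 0, this is an inferior good.

-0.38 (inferior good)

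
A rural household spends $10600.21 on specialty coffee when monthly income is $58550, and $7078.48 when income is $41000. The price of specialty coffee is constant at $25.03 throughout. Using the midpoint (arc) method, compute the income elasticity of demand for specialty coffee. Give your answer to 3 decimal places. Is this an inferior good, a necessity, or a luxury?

1.130 (luxury)

With a constant price, Q₁ = 10600.21/25.03 = 423.500 and Q₂ = 7078.48/25.03 = 282.800 (equivalently, work directly with expenditure since P cancels).
Midpoint %ΔQ = (7078.48 − 10600.21)/8839.34 = -0.39842; midpoint %ΔI = (41000 − 58550)/49775 = -0.35259.
η = -0.39842 / -0.35259 = 1.130.
η > 1 ⇒ luxury.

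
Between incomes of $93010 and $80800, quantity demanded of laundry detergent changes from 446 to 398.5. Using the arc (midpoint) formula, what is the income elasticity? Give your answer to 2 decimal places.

0.80

ΔQ = 398.5 − 446 = -47.5; midpoint Q̄ = (446 + 398.5)/2 = 422.25.
ΔI = 80800 − 93010 = -12210; midpoint Ī = (93010 + 80800)/2 = 86905.
η = (ΔQ/Q̄) ÷ (ΔI/Ī) = (-47.5/422.25) ÷ (-12210/86905) = 0.80.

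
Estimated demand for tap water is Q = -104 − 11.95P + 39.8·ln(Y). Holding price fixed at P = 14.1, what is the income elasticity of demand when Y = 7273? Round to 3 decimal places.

0.489

At P = 14.1, Y = 7273: Q = 81.404.
Holding P constant, ∂Q/∂Y = 39.8/Y = 0.00547229.
η_Y = (∂Q/∂Y)·(Y/Q) = 0.00547229 × (7273/81.404) = 0.489.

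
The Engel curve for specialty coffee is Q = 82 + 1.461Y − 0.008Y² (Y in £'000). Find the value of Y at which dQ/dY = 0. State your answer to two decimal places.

91.31

dQ/dY = 1.461 − 0.016Y.
The good is inferior where dQ/dY < 0. Setting dQ/dY = 0 gives Y = 1.461 / 0.016 = 91.31.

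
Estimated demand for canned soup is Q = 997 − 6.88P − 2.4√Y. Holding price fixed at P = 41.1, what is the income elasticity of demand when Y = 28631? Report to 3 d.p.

-0.659

At P = 41.1, Y = 28631: Q = 308.135.
Holding P constant, ∂Q/∂Y = -2.4/(2√Y) = -0.00709191.
η_Y = (∂Q/∂Y)·(Y/Q) = -0.00709191 × (28631/308.135) = -0.659.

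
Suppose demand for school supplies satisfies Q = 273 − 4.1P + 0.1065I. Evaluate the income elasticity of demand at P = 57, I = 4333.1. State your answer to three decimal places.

At P = 57, I = 4333.1: Q = 500.775.
Holding P constant, ∂Q/∂I = 0.1065.
η_I = (∂Q/∂I)·(I/Q) = 0.1065 × (4333.1/500.775) = 0.922.

0.922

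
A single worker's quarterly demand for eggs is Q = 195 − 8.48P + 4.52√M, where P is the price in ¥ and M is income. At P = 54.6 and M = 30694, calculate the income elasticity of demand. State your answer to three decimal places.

At P = 54.6, M = 30694: Q = 523.883.
Holding P constant, ∂Q/∂M = 4.52/(2√M) = 0.0128998.
η_M = (∂Q/∂M)·(M/Q) = 0.0128998 × (30694/523.883) = 0.756.

0.756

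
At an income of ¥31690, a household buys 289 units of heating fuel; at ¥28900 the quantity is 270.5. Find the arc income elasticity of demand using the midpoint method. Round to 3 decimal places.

ΔQ = 270.5 − 289 = -18.5; midpoint Q̄ = (289 + 270.5)/2 = 279.75.
ΔI = 28900 − 31690 = -2790; midpoint Ī = (31690 + 28900)/2 = 30295.
η = (ΔQ/Q̄) ÷ (ΔI/Ī) = (-18.5/279.75) ÷ (-2790/30295) = 0.718.

0.718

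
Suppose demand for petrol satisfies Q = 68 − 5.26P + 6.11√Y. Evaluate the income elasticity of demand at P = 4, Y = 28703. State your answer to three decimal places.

At P = 4, Y = 28703: Q = 1082.114.
Holding P constant, ∂Q/∂Y = 6.11/(2√Y) = 0.0180322.
η_Y = (∂Q/∂Y)·(Y/Q) = 0.0180322 × (28703/1082.114) = 0.478.

0.478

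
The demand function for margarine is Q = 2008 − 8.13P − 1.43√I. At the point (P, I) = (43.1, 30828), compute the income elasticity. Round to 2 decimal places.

-0.09

At P = 43.1, I = 30828: Q = 1406.519.
Holding P constant, ∂Q/∂I = -1.43/(2√I) = -0.00407224.
η_I = (∂Q/∂I)·(I/Q) = -0.00407224 × (30828/1406.519) = -0.09.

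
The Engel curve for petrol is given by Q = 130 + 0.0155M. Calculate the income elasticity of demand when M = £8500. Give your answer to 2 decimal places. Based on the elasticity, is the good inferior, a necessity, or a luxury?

0.50 (necessity)

At M = 8500: Q = 261.750.
dQ/dM = 0.0155.
η = (dQ/dM)·(M/Q) = 0.0155 × (8500/261.750) = 0.50.
Since 0 < η < 1, the good is a necessity.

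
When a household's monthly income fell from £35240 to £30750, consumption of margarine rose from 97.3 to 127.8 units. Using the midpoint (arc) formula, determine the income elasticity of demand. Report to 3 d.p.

-1.991

ΔQ = 127.8 − 97.3 = 30.5; midpoint Q̄ = (97.3 + 127.8)/2 = 112.55.
ΔI = 30750 − 35240 = -4490; midpoint Ī = (35240 + 30750)/2 = 32995.
η = (ΔQ/Q̄) ÷ (ΔI/Ī) = (30.5/112.55) ÷ (-4490/32995) = -1.991.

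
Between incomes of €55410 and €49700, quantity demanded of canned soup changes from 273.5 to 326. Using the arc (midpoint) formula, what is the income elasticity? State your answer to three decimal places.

ΔQ = 326 − 273.5 = 52.5; midpoint Q̄ = (273.5 + 326)/2 = 299.75.
ΔI = 49700 − 55410 = -5710; midpoint Ī = (55410 + 49700)/2 = 52555.
η = (ΔQ/Q̄) ÷ (ΔI/Ī) = (52.5/299.75) ÷ (-5710/52555) = -1.612.

-1.612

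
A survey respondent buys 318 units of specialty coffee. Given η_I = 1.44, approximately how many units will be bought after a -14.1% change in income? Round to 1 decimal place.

%ΔQ ≈ η × %ΔI = 1.44 × (-14.1%) = -20.304%.
New Q ≈ 318 × (1 − 0.20304) = 253.4.

253.4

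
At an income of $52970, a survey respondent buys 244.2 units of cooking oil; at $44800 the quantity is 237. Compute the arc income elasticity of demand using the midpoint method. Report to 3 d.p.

ΔQ = 237 − 244.2 = -7.2; midpoint Q̄ = (244.2 + 237)/2 = 240.6.
ΔI = 44800 − 52970 = -8170; midpoint Ī = (52970 + 44800)/2 = 48885.
η = (ΔQ/Q̄) ÷ (ΔI/Ī) = (-7.2/240.6) ÷ (-8170/48885) = 0.179.

0.179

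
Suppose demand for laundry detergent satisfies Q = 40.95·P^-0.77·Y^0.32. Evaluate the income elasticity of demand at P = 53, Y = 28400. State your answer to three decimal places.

For a multiplicative demand Q = A·P^α·Y^β, the income elasticity is β everywhere.
Here β = 0.32, so η = 0.320.

0.320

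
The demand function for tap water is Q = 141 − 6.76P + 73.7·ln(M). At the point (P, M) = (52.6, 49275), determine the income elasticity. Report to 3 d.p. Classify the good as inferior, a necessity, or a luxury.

0.127 (necessity)

At P = 52.6, M = 49275: Q = 581.765.
Holding P constant, ∂Q/∂M = 73.7/M = 0.00149569.
η_M = (∂Q/∂M)·(M/Q) = 0.00149569 × (49275/581.765) = 0.127.
Since 0 < η < 1, this is a necessity.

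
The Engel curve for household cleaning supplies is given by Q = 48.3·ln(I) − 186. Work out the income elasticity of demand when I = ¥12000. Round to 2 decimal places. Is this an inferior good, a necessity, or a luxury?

0.18 (necessity)

At I = 12000: Q = 267.666.
dQ/dI = 48.3/I = 0.004025 at this income.
η = (dQ/dI)·(I/Q) = 0.004025 × (12000/267.666) = 0.18.
Since 0 < η < 1, the good is a necessity.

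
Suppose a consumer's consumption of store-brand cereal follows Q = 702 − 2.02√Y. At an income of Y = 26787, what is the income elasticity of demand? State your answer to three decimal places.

-0.445

At Y = 26787: Q = 371.392.
dQ/dY = -2.02/(2√Y) = -0.00617105 at this income.
η = (dQ/dY)·(Y/Q) = -0.00617105 × (26787/371.392) = -0.445.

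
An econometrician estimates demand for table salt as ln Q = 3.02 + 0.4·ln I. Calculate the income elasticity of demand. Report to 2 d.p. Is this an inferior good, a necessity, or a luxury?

In a log-linear demand, the coefficient on ln I is the income elasticity.
So η = 0.40.
0 < η < 1 ⇒ necessity.

0.40 (necessity)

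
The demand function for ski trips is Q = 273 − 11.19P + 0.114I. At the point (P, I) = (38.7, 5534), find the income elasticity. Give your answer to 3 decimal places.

1.340

At P = 38.7, I = 5534: Q = 470.823.
Holding P constant, ∂Q/∂I = 0.114.
η_I = (∂Q/∂I)·(I/Q) = 0.114 × (5534/470.823) = 1.340.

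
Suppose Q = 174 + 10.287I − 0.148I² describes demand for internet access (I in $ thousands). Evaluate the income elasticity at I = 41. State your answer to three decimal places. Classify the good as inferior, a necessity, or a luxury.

-0.218 (inferior good)

At I = 41: Q = 346.9790.
dQ/dI = 10.287 − 0.296I = -1.84900.
η = (dQ/dI)·(I/Q) = -1.84900 × (41/346.9790) = -0.218.
η < 0 ⇒ inferior good.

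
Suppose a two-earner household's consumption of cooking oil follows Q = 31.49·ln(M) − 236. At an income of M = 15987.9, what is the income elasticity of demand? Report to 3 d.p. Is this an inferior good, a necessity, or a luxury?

0.458 (necessity)

At M = 15987.9: Q = 68.810.
dQ/dM = 31.49/M = 0.00196961 at this income.
η = (dQ/dM)·(M/Q) = 0.00196961 × (15987.9/68.810) = 0.458.
Since 0 < η < 1, the good is a necessity.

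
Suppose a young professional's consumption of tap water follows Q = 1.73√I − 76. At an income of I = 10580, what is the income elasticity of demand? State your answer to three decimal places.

At I = 10580: Q = 101.946.
dQ/dI = 1.73/(2√I) = 0.00840956 at this income.
η = (dQ/dI)·(I/Q) = 0.00840956 × (10580/101.946) = 0.873.

0.873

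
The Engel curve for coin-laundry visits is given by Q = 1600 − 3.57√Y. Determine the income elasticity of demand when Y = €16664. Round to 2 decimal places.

At Y = 16664: Q = 1139.152.
dQ/dY = -3.57/(2√Y) = -0.0138277 at this income.
η = (dQ/dY)·(Y/Q) = -0.0138277 × (16664/1139.152) = -0.20.

-0.20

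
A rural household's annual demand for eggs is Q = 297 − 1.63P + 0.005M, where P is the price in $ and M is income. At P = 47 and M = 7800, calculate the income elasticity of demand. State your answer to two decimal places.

At P = 47, M = 7800: Q = 259.390.
Holding P constant, ∂Q/∂M = 0.005.
η_M = (∂Q/∂M)·(M/Q) = 0.005 × (7800/259.390) = 0.15.

0.15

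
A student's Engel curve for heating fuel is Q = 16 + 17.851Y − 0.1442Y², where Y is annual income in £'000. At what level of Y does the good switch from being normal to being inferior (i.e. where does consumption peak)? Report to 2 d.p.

61.90

dQ/dY = 17.851 − 0.2884Y.
The good is inferior where dQ/dY < 0. Setting dQ/dY = 0 gives Y = 17.851 / 0.2884 = 61.90.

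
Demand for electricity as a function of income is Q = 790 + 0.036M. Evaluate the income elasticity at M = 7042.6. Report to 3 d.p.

0.243

At M = 7042.6: Q = 1043.534.
dQ/dM = 0.036.
η = (dQ/dM)·(M/Q) = 0.036 × (7042.6/1043.534) = 0.243.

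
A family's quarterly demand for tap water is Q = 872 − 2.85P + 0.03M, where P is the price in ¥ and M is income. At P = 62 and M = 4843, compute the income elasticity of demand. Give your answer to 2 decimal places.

0.17

At P = 62, M = 4843: Q = 840.590.
Holding P constant, ∂Q/∂M = 0.03.
η_M = (∂Q/∂M)·(M/Q) = 0.03 × (4843/840.590) = 0.17.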